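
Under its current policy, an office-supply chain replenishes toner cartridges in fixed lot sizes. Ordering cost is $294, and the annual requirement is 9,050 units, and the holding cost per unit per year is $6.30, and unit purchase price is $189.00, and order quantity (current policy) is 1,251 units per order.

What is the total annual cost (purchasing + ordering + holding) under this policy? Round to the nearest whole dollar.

$1,716,518

Annual ordering cost = (D/Q)·S = (9,050/1,251) × 294 = $2,126.86
Annual holding cost  = (Q/2)·H = (1,251/2) × 6.3 = $3,940.65
Purchase cost = D·C = 9,050 × 189 = $1,710,450.00
Total = $2,126.86 + $3,940.65 + $1,710,450.00 = $1,716,517.51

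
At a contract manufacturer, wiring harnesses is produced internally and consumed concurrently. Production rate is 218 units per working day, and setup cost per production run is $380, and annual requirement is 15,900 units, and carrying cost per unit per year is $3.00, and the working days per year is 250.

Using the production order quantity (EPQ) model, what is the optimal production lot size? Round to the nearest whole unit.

2,385 units

Daily demand d = 15,900/250 = 63.600; p = 218; 1 − d/p = 0.70826
EPQ = √(2DS / (H(1 − d/p)))
    = √(2 × 15,900 × 380 / (3 × 0.70826)) ≈ 2,384.79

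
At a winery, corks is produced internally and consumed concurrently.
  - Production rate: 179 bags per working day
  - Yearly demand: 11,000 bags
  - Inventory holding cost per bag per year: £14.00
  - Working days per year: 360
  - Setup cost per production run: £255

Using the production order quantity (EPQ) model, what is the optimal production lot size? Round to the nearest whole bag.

695 bags

Daily demand d = 11,000/360 = 30.556; p = 179; 1 − d/p = 0.82930
EPQ = √(2DS / (H(1 − d/p)))
    = √(2 × 11,000 × 255 / (14 × 0.82930)) ≈ 695.12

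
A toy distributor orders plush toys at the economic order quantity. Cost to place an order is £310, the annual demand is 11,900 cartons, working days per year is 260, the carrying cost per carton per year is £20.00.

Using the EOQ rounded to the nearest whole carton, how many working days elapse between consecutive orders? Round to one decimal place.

13.3 days

Optimal lot size Q* = (2 × 11,900 × £310 / £20)^½ ≈ 607.37 → Q = 607 cartons
Days between orders = 260 / (D/Q) = 260 / 19.605 ≈ 13.262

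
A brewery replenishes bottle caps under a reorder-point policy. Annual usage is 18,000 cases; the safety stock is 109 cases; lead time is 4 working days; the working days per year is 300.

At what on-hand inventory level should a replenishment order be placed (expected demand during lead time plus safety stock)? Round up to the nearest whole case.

Daily demand d = 18,000 / 300 = 60.000 cases/day
Demand during lead time = 60.000 × 4 = 240.00
Reorder point = 240.00 + 109 = 349.00 → round up

349 cases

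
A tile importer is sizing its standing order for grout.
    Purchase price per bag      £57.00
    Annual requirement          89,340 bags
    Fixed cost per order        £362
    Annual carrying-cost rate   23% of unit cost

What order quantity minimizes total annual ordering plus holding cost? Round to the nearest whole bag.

2,221 bags

Carrying cost H = £57 × 23% = £13.1100/bag/yr
Q* = √(2·D·S / H) = √(2·89,340·362 / 13.11) = √4,933,803.2 ≈ 2,221.22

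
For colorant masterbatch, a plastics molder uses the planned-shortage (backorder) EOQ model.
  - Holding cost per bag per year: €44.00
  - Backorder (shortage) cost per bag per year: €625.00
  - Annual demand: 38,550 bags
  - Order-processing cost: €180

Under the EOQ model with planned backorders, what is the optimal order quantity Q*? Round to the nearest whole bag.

581 bags

Basic EOQ = √(2·38,550·180/44) = 561.613
Backorder adjustment √((H+b)/b) = √((44+625)/625) = 1.0346
Q* = 561.613 × 1.0346 ≈ 581.05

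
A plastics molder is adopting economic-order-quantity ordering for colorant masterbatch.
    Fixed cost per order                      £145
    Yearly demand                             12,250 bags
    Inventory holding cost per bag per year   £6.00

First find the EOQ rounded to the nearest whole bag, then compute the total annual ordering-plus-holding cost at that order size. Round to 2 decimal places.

£4,616.82

EOQ = √(2DS/H) = √(2 × 12,250 × 145 / 6)
    = √(592,083.33) ≈ 769.47 → Q = 769 bags
Annual ordering cost = (D/Q)·S = (12,250/769) × 145 = £2,309.82
Annual holding cost  = (Q/2)·H = (769/2) × 6 = £2,307.00
Total = £2,309.82 + £2,307.00 = £4,616.82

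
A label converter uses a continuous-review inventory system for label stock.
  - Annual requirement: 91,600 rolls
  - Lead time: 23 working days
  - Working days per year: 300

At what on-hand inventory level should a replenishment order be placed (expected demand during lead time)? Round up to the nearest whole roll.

7,023 rolls

Daily demand d = 91,600 / 300 = 305.333 rolls/day
Demand during lead time = 305.333 × 23 = 7,022.67
Reorder point = 7,022.67 → round up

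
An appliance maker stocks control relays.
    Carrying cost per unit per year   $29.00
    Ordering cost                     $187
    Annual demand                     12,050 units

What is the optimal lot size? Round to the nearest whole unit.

EOQ = √(2DS/H) = √(2 × 12,050 × 187 / 29)
    = √(155,403.45) ≈ 394.21

394 units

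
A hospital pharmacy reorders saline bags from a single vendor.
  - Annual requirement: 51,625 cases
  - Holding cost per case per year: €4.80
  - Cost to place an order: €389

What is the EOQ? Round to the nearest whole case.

2,893 cases

EOQ = √(2DS/H) = √(2 × 51,625 × 389 / 4.8)
    = √(8,367,552.08) ≈ 2,892.67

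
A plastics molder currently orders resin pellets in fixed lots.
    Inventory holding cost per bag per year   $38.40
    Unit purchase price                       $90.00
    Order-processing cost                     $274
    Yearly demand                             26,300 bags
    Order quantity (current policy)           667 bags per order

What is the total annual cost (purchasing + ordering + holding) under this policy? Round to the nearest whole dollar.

Ordering: D/Q × S = 26,300/667 × $274 = $10,803.90
Holding:  Q/2 × H = 667/2 × $38.4 = $12,806.40
Purchase cost = D·C = 26,300 × 90 = $2,367,000.00
Total = $10,803.90 + $12,806.40 + $2,367,000.00 = $2,390,610.30

$2,390,610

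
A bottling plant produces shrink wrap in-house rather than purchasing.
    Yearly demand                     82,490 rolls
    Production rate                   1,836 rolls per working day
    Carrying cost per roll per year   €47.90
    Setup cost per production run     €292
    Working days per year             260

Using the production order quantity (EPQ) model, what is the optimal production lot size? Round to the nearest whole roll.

d = 82,490/260 = 317.2692 rolls/day;  effective holding cost H(1 − d/p) = 47.9·(1 − 317.2692/1836) = 39.62266
Q* = √(2DS / H_eff) = √(2·82,490·292 / 39.62266) ≈ 1,102.64

1,103 rolls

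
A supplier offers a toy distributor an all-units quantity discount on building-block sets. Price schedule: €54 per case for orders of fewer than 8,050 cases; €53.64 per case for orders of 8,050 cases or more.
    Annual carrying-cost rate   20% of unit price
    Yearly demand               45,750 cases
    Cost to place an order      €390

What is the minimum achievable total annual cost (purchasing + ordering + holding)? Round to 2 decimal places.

H₁ = 20%×€54 = €10.8000;  H₂ = 20%×€53.64 = €10.7280
EOQ₁ = √(2×45,750×390/10.8000) = 1,817.74  (< 8,050, feasible at tier 1)
EOQ₂ = √(2×45,750×390/10.7280) = 1,823.83  (< 8,050 → use Q = 8,050 at tier-2 price)
TC(tier 1 (EOQ₁), Q≈1,817.7) = €2,490,131.56
TC(tier 2, Q≈8,050.0) = €2,499,426.66
Minimum at tier 1 (EOQ₁): €2,490,131.56

€2,490,131.56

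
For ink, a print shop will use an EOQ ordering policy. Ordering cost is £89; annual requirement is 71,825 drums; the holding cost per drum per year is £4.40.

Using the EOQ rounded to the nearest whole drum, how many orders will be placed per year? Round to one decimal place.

Optimal lot size Q* = (2 × 71,825 × £89 / £4.4)^½ ≈ 1,704.60 → Q = 1,705
Orders per year = D/Q = 71,825 / 1,705 = 42.126

42.1 orders per year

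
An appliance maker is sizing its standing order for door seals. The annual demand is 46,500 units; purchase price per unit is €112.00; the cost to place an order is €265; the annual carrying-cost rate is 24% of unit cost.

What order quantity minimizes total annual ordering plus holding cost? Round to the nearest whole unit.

Holding cost per unit per year: H = 24% × €112 = €26.8800
2DS/H = 2·46,500·265/26.88 = 916,852.68
EOQ = √916,852.68 ≈ 957.52

958 units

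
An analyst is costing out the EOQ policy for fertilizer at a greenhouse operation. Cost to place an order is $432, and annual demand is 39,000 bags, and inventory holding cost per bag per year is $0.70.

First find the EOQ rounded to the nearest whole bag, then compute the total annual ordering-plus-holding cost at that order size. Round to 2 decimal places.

Optimal lot size Q* = (2 × 39,000 × $432 / $0.7)^½ ≈ 6,938.09 → Q = 6,938 bags
Orders/yr = 39,000/6,938 = 5.621; ordering cost = 5.621 × $432 = $2,428.37
Average inventory = 6,938/2 = 3469; holding cost = 3469 × $0.7 = $2,428.30
Total = $2,428.37 + $2,428.30 = $4,856.67

$4,856.67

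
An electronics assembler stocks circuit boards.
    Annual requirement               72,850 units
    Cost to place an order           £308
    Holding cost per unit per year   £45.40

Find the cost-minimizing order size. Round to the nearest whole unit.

994 units

2DS/H = 2·72,850·308/45.4 = 988,449.34
EOQ = √988,449.34 ≈ 994.21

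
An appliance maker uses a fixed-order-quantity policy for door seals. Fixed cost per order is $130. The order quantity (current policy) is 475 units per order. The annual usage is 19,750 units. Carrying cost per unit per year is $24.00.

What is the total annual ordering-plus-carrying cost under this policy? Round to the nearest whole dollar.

$11,105

Orders/yr = 19,750/475 = 41.579; ordering cost = 41.579 × $130 = $5,405.26
Average inventory = 475/2 = 237.5; holding cost = 237.5 × $24 = $5,700.00
Total = $5,405.26 + $5,700.00 = $11,105.26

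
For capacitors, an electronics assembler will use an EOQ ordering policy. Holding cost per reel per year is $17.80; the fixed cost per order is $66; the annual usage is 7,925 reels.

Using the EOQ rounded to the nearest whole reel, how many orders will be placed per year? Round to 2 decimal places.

32.75 orders per year

EOQ = √(2DS/H) = √(2 × 7,925 × 66 / 17.8)
    = √(58,769.66) ≈ 242.42 → Q = 242
N = D/Q = 7,925/242 ≈ 32.748 orders/yr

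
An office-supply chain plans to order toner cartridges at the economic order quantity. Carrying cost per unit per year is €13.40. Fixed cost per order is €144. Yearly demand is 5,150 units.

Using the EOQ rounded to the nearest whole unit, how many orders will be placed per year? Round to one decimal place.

15.5 orders per year

Optimal lot size Q* = (2 × 5,150 × €144 / €13.4)^½ ≈ 332.70 → Q = 333
N = D/Q = 5,150/333 ≈ 15.465 orders/yr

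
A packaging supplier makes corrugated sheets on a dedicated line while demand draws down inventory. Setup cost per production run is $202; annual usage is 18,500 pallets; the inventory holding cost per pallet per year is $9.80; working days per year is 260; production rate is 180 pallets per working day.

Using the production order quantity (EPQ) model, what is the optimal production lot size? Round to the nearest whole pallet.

1,123 pallets

d = 18,500/260 = 71.1538 pallets/day;  effective holding cost H(1 − d/p) = 9.8·(1 − 71.1538/180) = 5.92607
Q* = √(2DS / H_eff) = √(2·18,500·202 / 5.92607) ≈ 1,123.03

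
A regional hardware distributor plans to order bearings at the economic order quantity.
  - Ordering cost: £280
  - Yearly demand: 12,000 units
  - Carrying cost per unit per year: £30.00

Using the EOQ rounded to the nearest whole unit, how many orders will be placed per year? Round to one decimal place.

25.4 orders per year

EOQ = √(2DS/H) = √(2 × 12,000 × 280 / 30)
    = √(224,000.00) ≈ 473.29 → Q = 473
N = D/Q = 12,000/473 ≈ 25.370 orders/yr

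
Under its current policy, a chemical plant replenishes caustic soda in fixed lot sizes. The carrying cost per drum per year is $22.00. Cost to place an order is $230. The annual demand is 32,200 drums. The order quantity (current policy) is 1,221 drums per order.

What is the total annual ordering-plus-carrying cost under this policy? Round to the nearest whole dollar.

$19,497

Orders/yr = 32,200/1,221 = 26.372; ordering cost = 26.372 × $230 = $6,065.52
Average inventory = 1,221/2 = 610.5; holding cost = 610.5 × $22 = $13,431.00
Total = $6,065.52 + $13,431.00 = $19,496.52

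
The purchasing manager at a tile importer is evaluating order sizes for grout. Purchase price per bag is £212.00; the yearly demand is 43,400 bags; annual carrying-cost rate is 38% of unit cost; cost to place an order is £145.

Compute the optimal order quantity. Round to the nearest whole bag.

Carrying cost H = £212 × 38% = £80.5600/bag/yr
EOQ = √(2DS/H) = √(2 × 43,400 × 145 / 80.56)
    = √(156,231.38) ≈ 395.26

395 bags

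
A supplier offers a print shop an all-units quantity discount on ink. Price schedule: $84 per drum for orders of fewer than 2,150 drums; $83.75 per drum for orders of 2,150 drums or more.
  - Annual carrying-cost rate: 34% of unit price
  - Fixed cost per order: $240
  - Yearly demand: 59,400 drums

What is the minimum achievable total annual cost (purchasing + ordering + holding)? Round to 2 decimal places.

$5,011,991.32

H₁ = 34%×$84 = $28.5600;  H₂ = 34%×$83.75 = $28.4750
EOQ₁ = √(2×59,400×240/28.5600) = 999.16  (< 2,150, feasible at tier 1)
EOQ₂ = √(2×59,400×240/28.4750) = 1,000.65  (< 2,150 → use Q = 2,150 at tier-2 price)
TC(tier 1 (EOQ₁), Q≈999.2) = $5,018,135.99
TC(tier 2, Q≈2,150.0) = $5,011,991.32
Minimum at tier 2: $5,011,991.32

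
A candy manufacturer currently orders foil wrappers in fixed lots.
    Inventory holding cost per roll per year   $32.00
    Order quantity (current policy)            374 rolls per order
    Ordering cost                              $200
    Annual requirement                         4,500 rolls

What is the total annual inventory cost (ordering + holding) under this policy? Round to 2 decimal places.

Orders/yr = 4,500/374 = 12.032; ordering cost = 12.032 × $200 = $2,406.42
Average inventory = 374/2 = 187; holding cost = 187 × $32 = $5,984.00
Total = $2,406.42 + $5,984.00 = $8,390.42

$8,390.42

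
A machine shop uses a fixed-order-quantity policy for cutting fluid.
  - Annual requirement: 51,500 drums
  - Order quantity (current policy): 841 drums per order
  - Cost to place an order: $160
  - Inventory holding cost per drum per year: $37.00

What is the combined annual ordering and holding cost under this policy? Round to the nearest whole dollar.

$25,356

Ordering: D/Q × S = 51,500/841 × $160 = $9,797.86
Holding:  Q/2 × H = 841/2 × $37 = $15,558.50
Total = $9,797.86 + $15,558.50 = $25,356.36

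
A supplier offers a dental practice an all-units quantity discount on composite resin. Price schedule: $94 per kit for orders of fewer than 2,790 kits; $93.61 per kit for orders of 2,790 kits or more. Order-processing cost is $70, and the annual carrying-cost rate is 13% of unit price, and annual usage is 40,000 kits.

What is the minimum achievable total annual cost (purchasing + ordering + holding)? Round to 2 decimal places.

H₁ = 13%×$94 = $12.2200;  H₂ = 13%×$93.61 = $12.1693
EOQ₁ = √(2×40,000×70/12.2200) = 676.95  (< 2,790, feasible at tier 1)
EOQ₂ = √(2×40,000×70/12.1693) = 678.36  (< 2,790 → use Q = 2,790 at tier-2 price)
TC(tier 1 (EOQ₁), Q≈677.0) = $3,768,272.36
TC(tier 2, Q≈2,790.0) = $3,762,379.76
Minimum at tier 2: $3,762,379.76

$3,762,379.76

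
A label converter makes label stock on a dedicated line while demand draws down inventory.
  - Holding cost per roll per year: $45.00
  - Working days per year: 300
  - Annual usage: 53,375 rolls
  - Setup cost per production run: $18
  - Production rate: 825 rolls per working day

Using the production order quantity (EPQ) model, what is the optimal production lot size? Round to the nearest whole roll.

233 rolls

Daily demand d = 53,375/300 = 177.917; p = 825; 1 − d/p = 0.78434
EPQ = √(2DS / (H(1 − d/p)))
    = √(2 × 53,375 × 18 / (45 × 0.78434)) ≈ 233.32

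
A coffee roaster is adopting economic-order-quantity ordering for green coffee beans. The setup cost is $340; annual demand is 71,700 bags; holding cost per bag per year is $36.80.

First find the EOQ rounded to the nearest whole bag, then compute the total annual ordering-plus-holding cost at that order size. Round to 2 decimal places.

Q* = √(2·D·S / H) = √(2·71,700·340 / 36.8) = √1,324,891.3 ≈ 1,151.04 → Q = 1,151 bags
Annual ordering cost = (D/Q)·S = (71,700/1,151) × 340 = $21,179.84
Annual holding cost  = (Q/2)·H = (1,151/2) × 36.8 = $21,178.40
Total = $21,179.84 + $21,178.40 = $42,358.24

$42,358.24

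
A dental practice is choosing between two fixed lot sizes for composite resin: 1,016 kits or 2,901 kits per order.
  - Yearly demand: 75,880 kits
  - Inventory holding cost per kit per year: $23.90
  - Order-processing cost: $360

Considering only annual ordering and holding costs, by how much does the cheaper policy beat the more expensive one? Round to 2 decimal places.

$5,055.48

TC(Q) = (D/Q)S + (Q/2)H
TC(1,016) = (75,880/1,016)×360 + (1,016/2)×23.9 = $39,027.81
TC(2,901) = (75,880/2,901)×360 + (2,901/2)×23.9 = $44,083.29
Lots of 1,016 are cheaper by $5,055.48.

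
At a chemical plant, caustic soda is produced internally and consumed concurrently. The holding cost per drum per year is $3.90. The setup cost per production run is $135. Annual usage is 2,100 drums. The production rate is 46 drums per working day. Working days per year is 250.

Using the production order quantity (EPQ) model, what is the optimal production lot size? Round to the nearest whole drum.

422 drums

d = 2,100/250 = 8.4000 drums/day;  effective holding cost H(1 − d/p) = 3.9·(1 − 8.4000/46) = 3.18783
Q* = √(2DS / H_eff) = √(2·2,100·135 / 3.18783) ≈ 421.74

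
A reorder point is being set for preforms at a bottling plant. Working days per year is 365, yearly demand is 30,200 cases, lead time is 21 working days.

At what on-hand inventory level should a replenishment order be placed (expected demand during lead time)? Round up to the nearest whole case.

1,738 cases

Daily demand d = 30,200 / 365 = 82.740 cases/day
Demand during lead time = 82.740 × 21 = 1,737.53
Reorder point = 1,737.53 → round up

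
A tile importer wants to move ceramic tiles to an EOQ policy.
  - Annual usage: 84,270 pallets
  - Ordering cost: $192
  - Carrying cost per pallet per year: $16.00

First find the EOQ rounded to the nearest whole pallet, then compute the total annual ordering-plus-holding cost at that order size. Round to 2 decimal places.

$22,754.23

Optimal lot size Q* = (2 × 84,270 × $192 / $16)^½ ≈ 1,422.14 → Q = 1,422 pallets
Annual ordering cost = (D/Q)·S = (84,270/1,422) × 192 = $11,378.23
Annual holding cost  = (Q/2)·H = (1,422/2) × 16 = $11,376.00
Total = $11,378.23 + $11,376.00 = $22,754.23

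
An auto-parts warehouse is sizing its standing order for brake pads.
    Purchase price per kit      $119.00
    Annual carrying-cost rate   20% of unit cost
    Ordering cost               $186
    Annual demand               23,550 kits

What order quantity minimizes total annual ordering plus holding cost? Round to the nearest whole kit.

Holding cost per kit per year: H = 20% × $119 = $23.8000
EOQ = √(2DS/H) = √(2 × 23,550 × 186 / 23.8)
    = √(368,092.44) ≈ 606.71

607 kits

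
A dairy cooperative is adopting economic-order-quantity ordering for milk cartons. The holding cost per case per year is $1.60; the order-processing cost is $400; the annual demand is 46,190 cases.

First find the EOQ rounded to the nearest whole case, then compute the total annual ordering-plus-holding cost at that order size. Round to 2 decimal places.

Optimal lot size Q* = (2 × 46,190 × $400 / $1.6)^½ ≈ 4,805.73 → Q = 4,806 cases
Annual ordering cost = (D/Q)·S = (46,190/4,806) × 400 = $3,844.36
Annual holding cost  = (Q/2)·H = (4,806/2) × 1.6 = $3,844.80
Total = $3,844.36 + $3,844.80 = $7,689.16

$7,689.16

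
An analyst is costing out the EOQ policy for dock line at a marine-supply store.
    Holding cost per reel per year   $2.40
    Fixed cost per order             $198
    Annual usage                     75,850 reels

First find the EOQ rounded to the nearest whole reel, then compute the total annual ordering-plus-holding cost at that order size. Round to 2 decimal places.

$8,490.46

Q* = √(2·D·S / H) = √(2·75,850·198 / 2.4) = √12,515,250.0 ≈ 3,537.69 → Q = 3,538 reels
Ordering: D/Q × S = 75,850/3,538 × $198 = $4,244.86
Holding:  Q/2 × H = 3,538/2 × $2.4 = $4,245.60
Total = $4,244.86 + $4,245.60 = $8,490.46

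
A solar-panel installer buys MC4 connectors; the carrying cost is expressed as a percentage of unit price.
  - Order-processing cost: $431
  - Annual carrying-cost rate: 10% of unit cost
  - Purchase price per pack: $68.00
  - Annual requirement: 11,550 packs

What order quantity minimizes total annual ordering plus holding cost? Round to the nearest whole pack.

Holding cost per pack per year: H = 10% × $68 = $6.8000
2DS/H = 2·11,550·431/6.8 = 1,464,132.35
EOQ = √1,464,132.35 ≈ 1,210.01

1,210 packs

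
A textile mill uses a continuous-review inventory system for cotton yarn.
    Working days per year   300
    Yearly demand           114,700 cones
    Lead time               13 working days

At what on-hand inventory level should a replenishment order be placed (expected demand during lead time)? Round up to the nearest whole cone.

Daily demand d = 114,700 / 300 = 382.333 cones/day
Demand during lead time = 382.333 × 13 = 4,970.33
Reorder point = 4,970.33 → round up

4,971 cones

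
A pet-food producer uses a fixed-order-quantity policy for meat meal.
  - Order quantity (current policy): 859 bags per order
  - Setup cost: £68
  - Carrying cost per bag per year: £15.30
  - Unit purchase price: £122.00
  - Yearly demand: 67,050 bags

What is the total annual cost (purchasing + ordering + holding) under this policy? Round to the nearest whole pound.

£8,191,979

Annual ordering cost = (D/Q)·S = (67,050/859) × 68 = £5,307.80
Annual holding cost  = (Q/2)·H = (859/2) × 15.3 = £6,571.35
Purchase cost = D·C = 67,050 × 122 = £8,180,100.00
Total = £5,307.80 + £6,571.35 + £8,180,100.00 = £8,191,979.15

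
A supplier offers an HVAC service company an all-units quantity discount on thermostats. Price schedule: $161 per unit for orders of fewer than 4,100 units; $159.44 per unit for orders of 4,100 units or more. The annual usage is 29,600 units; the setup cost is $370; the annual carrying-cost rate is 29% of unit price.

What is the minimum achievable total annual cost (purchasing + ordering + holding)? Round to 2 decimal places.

H₁ = 29%×$161 = $46.6900;  H₂ = 29%×$159.44 = $46.2376
EOQ₁ = √(2×29,600×370/46.6900) = 684.94  (< 4,100, feasible at tier 1)
EOQ₂ = √(2×29,600×370/46.2376) = 688.28  (< 4,100 → use Q = 4,100 at tier-2 price)
TC(tier 1 (EOQ₁), Q≈684.9) = $4,797,579.65
TC(tier 2, Q≈4,100.0) = $4,816,882.30
Minimum at tier 1 (EOQ₁): $4,797,579.65

$4,797,579.65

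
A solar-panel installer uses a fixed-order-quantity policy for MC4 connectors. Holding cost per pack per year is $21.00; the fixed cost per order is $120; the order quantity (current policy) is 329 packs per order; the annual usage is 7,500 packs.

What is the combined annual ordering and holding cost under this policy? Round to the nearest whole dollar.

$6,190

Ordering: D/Q × S = 7,500/329 × $120 = $2,735.56
Holding:  Q/2 × H = 329/2 × $21 = $3,454.50
Total = $2,735.56 + $3,454.50 = $6,190.06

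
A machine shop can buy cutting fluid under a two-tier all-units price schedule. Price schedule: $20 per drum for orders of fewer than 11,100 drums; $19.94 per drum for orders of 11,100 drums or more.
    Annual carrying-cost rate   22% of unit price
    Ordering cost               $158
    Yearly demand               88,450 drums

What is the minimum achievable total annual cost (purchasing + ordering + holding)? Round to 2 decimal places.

$1,780,089.67

H₁ = 22%×$20 = $4.4000;  H₂ = 22%×$19.94 = $4.3868
EOQ₁ = √(2×88,450×158/4.4000) = 2,520.38  (< 11,100, feasible at tier 1)
EOQ₂ = √(2×88,450×158/4.3868) = 2,524.17  (< 11,100 → use Q = 11,100 at tier-2 price)
TC(tier 1 (EOQ₁), Q≈2,520.4) = $1,780,089.67
TC(tier 2, Q≈11,100.0) = $1,789,298.76
Minimum at tier 1 (EOQ₁): $1,780,089.67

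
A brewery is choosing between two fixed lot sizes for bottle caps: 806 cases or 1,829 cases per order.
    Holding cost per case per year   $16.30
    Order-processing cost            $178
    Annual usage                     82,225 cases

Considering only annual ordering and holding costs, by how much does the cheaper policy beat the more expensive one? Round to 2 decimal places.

For each Q, cost = (D/Q)·S + (Q/2)·H.
TC(806) = (82,225/806)×178 + (806/2)×16.3 = $24,727.77
TC(1,829) = (82,225/1,829)×178 + (1,829/2)×16.3 = $22,908.56
|ΔTC| = |$24,727.77 − $22,908.56| = $1,819.21

$1,819.21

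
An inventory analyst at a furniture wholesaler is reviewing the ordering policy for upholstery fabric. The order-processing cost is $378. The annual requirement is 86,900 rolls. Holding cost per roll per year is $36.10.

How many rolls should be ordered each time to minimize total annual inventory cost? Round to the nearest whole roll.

Optimal lot size Q* = (2 × 86,900 × $378 / $36.1)^½ ≈ 1,349.02

1,349 rolls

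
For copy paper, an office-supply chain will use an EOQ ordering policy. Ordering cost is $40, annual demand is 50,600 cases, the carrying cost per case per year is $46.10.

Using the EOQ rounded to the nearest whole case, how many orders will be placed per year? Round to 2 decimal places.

170.95 orders per year

EOQ = √(2DS/H) = √(2 × 50,600 × 40 / 46.1)
    = √(87,809.11) ≈ 296.33 → Q = 296
Orders per year = D/Q = 50,600 / 296 = 170.946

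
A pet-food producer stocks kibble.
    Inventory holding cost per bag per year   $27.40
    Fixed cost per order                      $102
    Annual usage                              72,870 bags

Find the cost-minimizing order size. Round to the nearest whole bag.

Q* = √(2·D·S / H) = √(2·72,870·102 / 27.4) = √542,535.8 ≈ 736.57

737 bags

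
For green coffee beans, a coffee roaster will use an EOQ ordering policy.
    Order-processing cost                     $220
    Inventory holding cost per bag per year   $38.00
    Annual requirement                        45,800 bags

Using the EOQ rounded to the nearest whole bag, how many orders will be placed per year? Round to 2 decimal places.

62.91 orders per year

Optimal lot size Q* = (2 × 45,800 × $220 / $38)^½ ≈ 728.23 → Q = 728
N = D/Q = 45,800/728 ≈ 62.912 orders/yr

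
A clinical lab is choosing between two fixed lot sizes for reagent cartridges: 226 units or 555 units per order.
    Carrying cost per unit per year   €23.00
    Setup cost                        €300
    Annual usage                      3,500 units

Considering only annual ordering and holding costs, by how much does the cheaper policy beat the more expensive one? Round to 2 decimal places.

€1,029.37

For each Q, cost = (D/Q)·S + (Q/2)·H.
TC(226) = (3,500/226)×300 + (226/2)×23 = €7,245.02
TC(555) = (3,500/555)×300 + (555/2)×23 = €8,274.39
|ΔTC| = |€7,245.02 − €8,274.39| = €1,029.37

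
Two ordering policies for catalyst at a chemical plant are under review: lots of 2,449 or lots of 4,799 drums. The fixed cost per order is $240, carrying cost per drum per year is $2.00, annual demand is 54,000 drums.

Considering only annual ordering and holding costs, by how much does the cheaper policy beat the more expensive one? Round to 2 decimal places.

Annual cost at Q: ordering D·S/Q plus holding Q·H/2.
TC(2,449) = (54,000/2,449)×240 + (2,449/2)×2 = $7,740.96
TC(4,799) = (54,000/4,799)×240 + (4,799/2)×2 = $7,499.56
Cheaper: Q = 4,799.  Difference = $241.39

$241.39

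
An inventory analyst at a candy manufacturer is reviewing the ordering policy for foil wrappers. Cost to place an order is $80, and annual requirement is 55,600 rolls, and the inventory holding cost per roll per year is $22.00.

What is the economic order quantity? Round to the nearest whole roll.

2DS/H = 2·55,600·80/22 = 404,363.64
EOQ = √404,363.64 ≈ 635.90

636 rolls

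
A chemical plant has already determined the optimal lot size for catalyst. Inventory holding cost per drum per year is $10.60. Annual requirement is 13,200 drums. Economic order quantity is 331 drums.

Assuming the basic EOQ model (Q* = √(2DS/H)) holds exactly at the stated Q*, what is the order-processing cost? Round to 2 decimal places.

$43.99

From Q* = √(2DS/H) ⇒ Q*² = 2DS/H.
S = Q²H / (2D) = 331² × 10.6 / (2 × 13,200) = 43.9904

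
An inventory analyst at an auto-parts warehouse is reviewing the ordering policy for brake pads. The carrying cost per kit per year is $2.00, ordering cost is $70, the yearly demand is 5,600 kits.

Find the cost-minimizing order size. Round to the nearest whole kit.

EOQ = √(2DS/H) = √(2 × 5,600 × 70 / 2)
    = √(392,000.00) ≈ 626.10

626 kits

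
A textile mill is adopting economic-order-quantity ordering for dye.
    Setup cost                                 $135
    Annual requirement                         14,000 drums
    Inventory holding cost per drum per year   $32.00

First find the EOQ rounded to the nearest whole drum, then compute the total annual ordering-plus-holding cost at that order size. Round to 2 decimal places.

EOQ = √(2DS/H) = √(2 × 14,000 × 135 / 32)
    = √(118,125.00) ≈ 343.69 → Q = 344 drums
Ordering: D/Q × S = 14,000/344 × $135 = $5,494.19
Holding:  Q/2 × H = 344/2 × $32 = $5,504.00
Total = $5,494.19 + $5,504.00 = $10,998.19

$10,998.19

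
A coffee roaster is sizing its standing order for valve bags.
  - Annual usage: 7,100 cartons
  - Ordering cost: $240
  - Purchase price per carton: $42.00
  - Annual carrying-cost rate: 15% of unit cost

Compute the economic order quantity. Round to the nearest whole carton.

735 cartons

H = i·C = 0.15 × $42 = $6.3000 per carton-year
2DS/H = 2·7,100·240/6.3 = 540,952.38
EOQ = √540,952.38 ≈ 735.49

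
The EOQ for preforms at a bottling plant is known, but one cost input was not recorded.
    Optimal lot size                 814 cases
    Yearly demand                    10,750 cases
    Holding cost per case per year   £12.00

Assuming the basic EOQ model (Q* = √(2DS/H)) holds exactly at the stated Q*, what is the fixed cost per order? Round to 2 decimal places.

From Q* = √(2DS/H) ⇒ Q*² = 2DS/H.
S = Q²H / (2D) = 814² × 12 / (2 × 10,750) = 369.8210

£369.82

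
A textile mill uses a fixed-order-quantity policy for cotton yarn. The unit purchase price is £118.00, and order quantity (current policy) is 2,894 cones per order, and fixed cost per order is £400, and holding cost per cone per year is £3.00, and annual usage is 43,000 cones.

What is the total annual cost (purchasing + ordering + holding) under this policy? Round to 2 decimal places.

Ordering: D/Q × S = 43,000/2,894 × £400 = £5,943.33
Holding:  Q/2 × H = 2,894/2 × £3 = £4,341.00
Purchase cost = D·C = 43,000 × 118 = £5,074,000.00
Total = £5,943.33 + £4,341.00 + £5,074,000.00 = £5,084,284.33

£5,084,284.33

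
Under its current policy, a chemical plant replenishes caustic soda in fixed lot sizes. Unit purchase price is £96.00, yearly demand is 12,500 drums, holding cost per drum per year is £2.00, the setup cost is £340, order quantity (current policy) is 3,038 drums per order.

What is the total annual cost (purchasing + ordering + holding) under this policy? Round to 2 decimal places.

£1,204,436.95

Annual ordering cost = (D/Q)·S = (12,500/3,038) × 340 = £1,398.95
Annual holding cost  = (Q/2)·H = (3,038/2) × 2 = £3,038.00
Purchase cost = D·C = 12,500 × 96 = £1,200,000.00
Total = £1,398.95 + £3,038.00 + £1,200,000.00 = £1,204,436.95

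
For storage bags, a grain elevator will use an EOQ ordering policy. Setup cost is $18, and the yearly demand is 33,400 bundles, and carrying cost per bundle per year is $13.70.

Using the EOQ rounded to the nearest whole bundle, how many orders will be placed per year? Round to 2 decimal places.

Optimal lot size Q* = (2 × 33,400 × $18 / $13.7)^½ ≈ 296.25 → Q = 296
N = D/Q = 33,400/296 ≈ 112.838 orders/yr

112.84 orders per year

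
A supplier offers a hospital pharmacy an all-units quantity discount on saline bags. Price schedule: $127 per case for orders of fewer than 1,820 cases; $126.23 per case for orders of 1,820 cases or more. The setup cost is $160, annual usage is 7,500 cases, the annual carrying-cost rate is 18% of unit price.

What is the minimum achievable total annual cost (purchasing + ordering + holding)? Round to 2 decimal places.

$959,907.02

H₁ = 18%×$127 = $22.8600;  H₂ = 18%×$126.23 = $22.7214
EOQ₁ = √(2×7,500×160/22.8600) = 324.02  (< 1,820, feasible at tier 1)
EOQ₂ = √(2×7,500×160/22.7214) = 325.00  (< 1,820 → use Q = 1,820 at tier-2 price)
TC(tier 1 (EOQ₁), Q≈324.0) = $959,907.02
TC(tier 2, Q≈1,820.0) = $968,060.81
Minimum at tier 1 (EOQ₁): $959,907.02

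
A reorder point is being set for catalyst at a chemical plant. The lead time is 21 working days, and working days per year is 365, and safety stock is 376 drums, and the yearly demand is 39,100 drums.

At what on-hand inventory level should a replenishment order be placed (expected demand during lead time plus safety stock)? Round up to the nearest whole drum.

Daily demand d = 39,100 / 365 = 107.123 drums/day
Demand during lead time = 107.123 × 21 = 2,249.59
Reorder point = 2,249.59 + 376 = 2,625.59 → round up

2,626 drums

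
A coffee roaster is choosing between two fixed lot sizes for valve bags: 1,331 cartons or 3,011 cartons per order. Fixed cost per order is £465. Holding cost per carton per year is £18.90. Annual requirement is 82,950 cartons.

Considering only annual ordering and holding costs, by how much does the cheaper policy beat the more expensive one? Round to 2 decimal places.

TC(Q) = (D/Q)S + (Q/2)H
TC(1,331) = (82,950/1,331)×465 + (1,331/2)×18.9 = £41,557.48
TC(3,011) = (82,950/3,011)×465 + (3,011/2)×18.9 = £41,264.23
|ΔTC| = |£41,557.48 − £41,264.23| = £293.25

£293.25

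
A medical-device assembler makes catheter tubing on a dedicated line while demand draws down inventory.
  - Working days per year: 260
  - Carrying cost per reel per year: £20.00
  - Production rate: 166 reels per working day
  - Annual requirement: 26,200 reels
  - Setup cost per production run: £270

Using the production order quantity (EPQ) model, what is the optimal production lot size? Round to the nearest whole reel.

1,342 reels

Daily demand d = 26,200/260 = 100.769; p = 166; 1 − d/p = 0.39296
EPQ = √(2DS / (H(1 − d/p)))
    = √(2 × 26,200 × 270 / (20 × 0.39296)) ≈ 1,341.72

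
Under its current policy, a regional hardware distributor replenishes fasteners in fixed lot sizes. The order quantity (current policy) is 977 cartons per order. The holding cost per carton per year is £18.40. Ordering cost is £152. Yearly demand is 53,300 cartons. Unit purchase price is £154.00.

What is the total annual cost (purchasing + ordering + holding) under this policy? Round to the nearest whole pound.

Orders/yr = 53,300/977 = 54.555; ordering cost = 54.555 × £152 = £8,292.32
Average inventory = 977/2 = 488.5; holding cost = 488.5 × £18.4 = £8,988.40
Purchase cost = D·C = 53,300 × 154 = £8,208,200.00
Total = £8,292.32 + £8,988.40 + £8,208,200.00 = £8,225,480.72

£8,225,481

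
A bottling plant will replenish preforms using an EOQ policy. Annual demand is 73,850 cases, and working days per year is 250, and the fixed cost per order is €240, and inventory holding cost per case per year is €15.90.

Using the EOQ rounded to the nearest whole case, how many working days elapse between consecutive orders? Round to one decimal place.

5.1 days

Optimal lot size Q* = (2 × 73,850 × €240 / €15.9)^½ ≈ 1,493.13 → Q = 1,493 cases
Cycle time = (working days × Q)/D = (250 × 1,493) / 73,850 = 5.054 days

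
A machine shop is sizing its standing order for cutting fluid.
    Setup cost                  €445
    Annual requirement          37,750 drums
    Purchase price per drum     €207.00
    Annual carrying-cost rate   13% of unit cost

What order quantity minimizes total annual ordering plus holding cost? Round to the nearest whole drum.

H = i·C = 0.13 × €207 = €26.9100 per drum-year
2DS/H = 2·37,750·445/26.91 = 1,248,513.56
EOQ = √1,248,513.56 ≈ 1,117.37

1,117 drums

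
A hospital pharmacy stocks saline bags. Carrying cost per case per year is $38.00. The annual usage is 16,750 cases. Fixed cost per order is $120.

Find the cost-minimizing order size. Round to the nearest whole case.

Optimal lot size Q* = (2 × 16,750 × $120 / $38)^½ ≈ 325.25

325 cases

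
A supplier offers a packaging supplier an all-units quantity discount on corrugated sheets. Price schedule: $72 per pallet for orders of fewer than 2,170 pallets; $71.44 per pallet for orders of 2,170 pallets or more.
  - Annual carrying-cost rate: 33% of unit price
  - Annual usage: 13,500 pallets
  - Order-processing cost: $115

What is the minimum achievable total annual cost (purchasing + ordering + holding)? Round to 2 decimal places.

H₁ = 33%×$72 = $23.7600;  H₂ = 33%×$71.44 = $23.5752
EOQ₁ = √(2×13,500×115/23.7600) = 361.50  (< 2,170, feasible at tier 1)
EOQ₂ = √(2×13,500×115/23.5752) = 362.91  (< 2,170 → use Q = 2,170 at tier-2 price)
TC(tier 1 (EOQ₁), Q≈361.5) = $980,589.23
TC(tier 2, Q≈2,170.0) = $990,734.53
Minimum at tier 1 (EOQ₁): $980,589.23

$980,589.23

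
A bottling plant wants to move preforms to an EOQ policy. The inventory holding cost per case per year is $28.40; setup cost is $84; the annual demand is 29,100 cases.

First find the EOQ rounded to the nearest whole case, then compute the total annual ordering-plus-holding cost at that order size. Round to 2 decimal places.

Q* = √(2·D·S / H) = √(2·29,100·84 / 28.4) = √172,140.8 ≈ 414.90 → Q = 415 cases
Orders/yr = 29,100/415 = 70.120; ordering cost = 70.120 × $84 = $5,890.12
Average inventory = 415/2 = 207.5; holding cost = 207.5 × $28.4 = $5,893.00
Total = $5,890.12 + $5,893.00 = $11,783.12

$11,783.12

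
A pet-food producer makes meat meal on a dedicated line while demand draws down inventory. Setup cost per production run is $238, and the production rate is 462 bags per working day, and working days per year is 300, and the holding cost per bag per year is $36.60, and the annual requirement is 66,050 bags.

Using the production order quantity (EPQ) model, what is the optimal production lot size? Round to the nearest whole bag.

1,281 bags

d = 66,050/300 = 220.1667 bags/day;  effective holding cost H(1 − d/p) = 36.6·(1 − 220.1667/462) = 19.15823
Q* = √(2DS / H_eff) = √(2·66,050·238 / 19.15823) ≈ 1,281.04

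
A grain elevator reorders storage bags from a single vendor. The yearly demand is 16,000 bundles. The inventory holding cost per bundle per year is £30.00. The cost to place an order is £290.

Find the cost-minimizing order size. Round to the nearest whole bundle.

556 bundles

Optimal lot size Q* = (2 × 16,000 × £290 / £30)^½ ≈ 556.18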